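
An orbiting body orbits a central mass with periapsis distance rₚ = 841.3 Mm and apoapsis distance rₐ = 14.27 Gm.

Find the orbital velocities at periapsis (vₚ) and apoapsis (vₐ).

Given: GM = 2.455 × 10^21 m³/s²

Convert to SI: rₚ = 841.3 Mm = 8.413e+08 m; rₐ = 14.27 Gm = 1.427e+10 m.
Use the vis-viva equation v² = GM(2/r − 1/a) with a = (rₚ + rₐ)/2 = (8.413e+08 + 1.427e+10)/2 = 7.55565e+09 m.
vₚ = √(GM · (2/rₚ − 1/a)) = √(2.455e+21 · (2/8.413e+08 − 1/7.55565e+09)) m/s ≈ 2.348e+06 m/s = 2348 km/s.
vₐ = √(GM · (2/rₐ − 1/a)) = √(2.455e+21 · (2/1.427e+10 − 1/7.55565e+09)) m/s ≈ 1.384e+05 m/s = 138.4 km/s.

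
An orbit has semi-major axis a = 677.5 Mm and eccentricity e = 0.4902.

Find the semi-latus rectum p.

Convert to SI: a = 677.5 Mm = 6.775e+08 m.
p = a (1 − e²).
p = 6.775e+08 · (1 − (0.4902)²) = 6.775e+08 · 0.759704 ≈ 5.147e+08 m = 514.7 Mm.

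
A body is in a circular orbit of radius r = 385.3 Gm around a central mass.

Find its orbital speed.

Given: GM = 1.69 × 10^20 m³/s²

Convert to SI: r = 385.3 Gm = 3.853e+11 m.
For a circular orbit, gravity supplies the centripetal force, so v = √(GM / r).
v = √(1.69e+20 / 3.853e+11) m/s ≈ 2.094e+04 m/s = 20.94 km/s.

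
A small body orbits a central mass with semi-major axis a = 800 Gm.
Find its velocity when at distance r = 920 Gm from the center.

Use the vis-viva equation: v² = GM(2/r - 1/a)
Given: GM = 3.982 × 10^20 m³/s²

Convert to SI: a = 800 Gm = 8e+11 m; r = 920 Gm = 9.2e+11 m.
Vis-viva: v = √(GM · (2/r − 1/a)).
2/r − 1/a = 2/9.2e+11 − 1/8e+11 = 9.23913e-13 m⁻¹.
v = √(3.982e+20 · 9.23913e-13) m/s ≈ 1.918e+04 m/s = 19.18 km/s.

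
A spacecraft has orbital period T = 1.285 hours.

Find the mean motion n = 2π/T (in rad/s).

Convert to SI: T = 1.285 hours = 4626 s.
n = 2π / T.
n = 2π / 4626 s ≈ 0.001358 rad/s.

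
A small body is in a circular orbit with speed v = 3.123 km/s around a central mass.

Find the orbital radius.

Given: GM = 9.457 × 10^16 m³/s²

Convert to SI: v = 3.123 km/s = 3123 m/s.
For a circular orbit, v² = GM / r, so r = GM / v².
r = 9.457e+16 / (3123)² m ≈ 9.696e+09 m = 9.696 Gm.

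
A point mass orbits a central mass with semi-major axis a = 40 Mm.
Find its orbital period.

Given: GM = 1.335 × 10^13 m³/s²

Convert to SI: a = 40 Mm = 4e+07 m.
Kepler's third law: T = 2π √(a³ / GM).
Substituting a = 4e+07 m and GM = 1.335e+13 m³/s²:
T = 2π √((4e+07)³ / 1.335e+13) s
T ≈ 4.35e+05 s = 5.035 days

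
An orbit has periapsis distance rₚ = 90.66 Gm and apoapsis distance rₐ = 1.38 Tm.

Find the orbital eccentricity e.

Convert to SI: rₚ = 90.66 Gm = 9.066e+10 m; rₐ = 1.38 Tm = 1.38e+12 m.
e = (rₐ − rₚ) / (rₐ + rₚ).
e = (1.38e+12 − 9.066e+10) / (1.38e+12 + 9.066e+10) = 1.28934e+12 / 1.47066e+12 ≈ 0.8767.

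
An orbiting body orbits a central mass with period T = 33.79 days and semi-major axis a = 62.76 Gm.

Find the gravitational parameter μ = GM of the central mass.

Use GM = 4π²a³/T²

Convert to SI: T = 33.79 days = 2.91946e+06 s; a = 62.76 Gm = 6.276e+10 m.
GM = 4π² · a³ / T².
GM = 4π² · (6.276e+10)³ / (2.91946e+06)² m³/s² ≈ 1.145e+21 m³/s² = 1.145 × 10^21 m³/s².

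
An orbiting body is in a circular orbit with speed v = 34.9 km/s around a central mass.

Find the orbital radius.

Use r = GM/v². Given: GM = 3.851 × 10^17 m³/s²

Convert to SI: v = 34.9 km/s = 34900 m/s.
For a circular orbit, v² = GM / r, so r = GM / v².
r = 3.851e+17 / (34900)² m ≈ 3.162e+08 m = 3.162 × 10^8 m.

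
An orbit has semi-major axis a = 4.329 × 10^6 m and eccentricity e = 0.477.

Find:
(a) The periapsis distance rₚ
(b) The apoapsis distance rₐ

(a) rₚ = a(1 − e) = 4.329e+06 · (1 − 0.477) = 4.329e+06 · 0.523 ≈ 2.264e+06 m = 2.264 × 10^6 m.
(b) rₐ = a(1 + e) = 4.329e+06 · (1 + 0.477) = 4.329e+06 · 1.477 ≈ 6.394e+06 m = 6.394 × 10^6 m.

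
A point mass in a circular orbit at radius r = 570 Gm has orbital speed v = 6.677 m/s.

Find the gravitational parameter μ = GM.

Convert to SI: r = 570 Gm = 5.7e+11 m.
For a circular orbit v² = GM/r, so GM = v² · r.
GM = (6.677)² · 5.7e+11 m³/s² ≈ 2.541e+13 m³/s² = 2.541 × 10^13 m³/s².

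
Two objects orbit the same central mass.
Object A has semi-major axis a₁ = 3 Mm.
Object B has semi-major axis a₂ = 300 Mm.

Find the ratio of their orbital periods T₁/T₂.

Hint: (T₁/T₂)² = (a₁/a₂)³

Convert to SI: a₁ = 3 Mm = 3e+06 m; a₂ = 300 Mm = 3e+08 m.
From Kepler's third law, (T₁/T₂)² = (a₁/a₂)³, so T₁/T₂ = (a₁/a₂)^(3/2).
a₁/a₂ = 3e+06 / 3e+08 = 0.01.
T₁/T₂ = (0.01)^(3/2) ≈ 0.001.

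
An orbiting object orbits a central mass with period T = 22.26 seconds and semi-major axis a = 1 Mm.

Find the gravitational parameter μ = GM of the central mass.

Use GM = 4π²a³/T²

Convert to SI: a = 1 Mm = 1e+06 m.
GM = 4π² · a³ / T².
GM = 4π² · (1e+06)³ / (22.26)² m³/s² ≈ 7.967e+16 m³/s² = 7.967 × 10^16 m³/s².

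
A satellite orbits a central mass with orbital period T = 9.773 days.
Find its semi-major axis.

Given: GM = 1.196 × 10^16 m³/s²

Convert to SI: T = 9.773 days = 844387 s.
Invert Kepler's third law: a = (GM · T² / (4π²))^(1/3).
Substituting T = 844387 s and GM = 1.196e+16 m³/s²:
a = (1.196e+16 · (844387)² / (4π²))^(1/3) m
a ≈ 6e+08 m = 600 Mm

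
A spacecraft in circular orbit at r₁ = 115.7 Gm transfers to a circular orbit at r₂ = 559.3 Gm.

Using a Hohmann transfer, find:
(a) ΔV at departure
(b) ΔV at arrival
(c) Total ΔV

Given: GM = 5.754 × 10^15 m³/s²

Convert to SI: r₁ = 115.7 Gm = 1.157e+11 m; r₂ = 559.3 Gm = 5.593e+11 m.
Transfer semi-major axis: a_t = (r₁ + r₂)/2 = (1.157e+11 + 5.593e+11)/2 = 3.375e+11 m.
Circular speeds: v₁ = √(GM/r₁) = 223.007 m/s, v₂ = √(GM/r₂) = 101.429 m/s.
Transfer speeds (vis-viva v² = GM(2/r − 1/a_t)): v₁ᵗ = 287.081 m/s, v₂ᵗ = 59.3871 m/s.
(a) ΔV₁ = |v₁ᵗ − v₁| ≈ 64.07 m/s = 64.07 m/s.
(b) ΔV₂ = |v₂ − v₂ᵗ| ≈ 42.04 m/s = 42.04 m/s.
(c) ΔV_total = ΔV₁ + ΔV₂ ≈ 106.1 m/s = 106.1 m/s.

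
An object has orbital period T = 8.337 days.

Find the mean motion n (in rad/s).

Convert to SI: T = 8.337 days = 720317 s.
n = 2π / T.
n = 2π / 720317 s ≈ 8.723e-06 rad/s.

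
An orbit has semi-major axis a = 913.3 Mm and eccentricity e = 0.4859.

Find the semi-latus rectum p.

Convert to SI: a = 913.3 Mm = 9.133e+08 m.
p = a (1 − e²).
p = 9.133e+08 · (1 − (0.4859)²) = 9.133e+08 · 0.763901 ≈ 6.977e+08 m = 697.7 Mm.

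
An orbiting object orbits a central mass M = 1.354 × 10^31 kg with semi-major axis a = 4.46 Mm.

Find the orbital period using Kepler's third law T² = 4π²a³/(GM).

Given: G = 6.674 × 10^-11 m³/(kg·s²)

Convert to SI: a = 4.46 Mm = 4.46e+06 m.
GM = G · M = 6.674e-11 · 1.354e+31 = 9.0366e+20 m³/s².
Kepler's third law: T = 2π √(a³ / GM).
Substituting a = 4.46e+06 m and GM = 9.0366e+20 m³/s²:
T = 2π √((4.46e+06)³ / 9.0366e+20) s
T ≈ 1.969 s = 1.969 seconds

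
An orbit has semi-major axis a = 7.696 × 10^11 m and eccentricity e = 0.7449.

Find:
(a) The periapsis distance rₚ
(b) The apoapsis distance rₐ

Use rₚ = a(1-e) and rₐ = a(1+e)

(a) rₚ = a(1 − e) = 7.696e+11 · (1 − 0.7449) = 7.696e+11 · 0.2551 ≈ 1.963e+11 m = 1.963 × 10^11 m.
(b) rₐ = a(1 + e) = 7.696e+11 · (1 + 0.7449) = 7.696e+11 · 1.7449 ≈ 1.343e+12 m = 1.343 × 10^12 m.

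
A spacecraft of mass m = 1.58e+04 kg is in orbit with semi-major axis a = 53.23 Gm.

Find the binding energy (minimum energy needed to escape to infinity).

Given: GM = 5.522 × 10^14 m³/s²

Convert to SI: a = 53.23 Gm = 5.323e+10 m.
Total orbital energy is E = −GMm/(2a); binding energy is E_bind = −E = GMm/(2a).
E_bind = 5.522e+14 · 1.58e+04 / (2 · 5.323e+10) J ≈ 8.195e+07 J = 81.95 MJ.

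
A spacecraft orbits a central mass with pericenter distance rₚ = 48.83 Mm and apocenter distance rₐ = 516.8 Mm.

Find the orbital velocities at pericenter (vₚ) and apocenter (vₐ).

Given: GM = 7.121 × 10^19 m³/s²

Convert to SI: rₚ = 48.83 Mm = 4.883e+07 m; rₐ = 516.8 Mm = 5.168e+08 m.
Use the vis-viva equation v² = GM(2/r − 1/a) with a = (rₚ + rₐ)/2 = (4.883e+07 + 5.168e+08)/2 = 2.82815e+08 m.
vₚ = √(GM · (2/rₚ − 1/a)) = √(7.121e+19 · (2/4.883e+07 − 1/2.82815e+08)) m/s ≈ 1.632e+06 m/s = 1632 km/s.
vₐ = √(GM · (2/rₐ − 1/a)) = √(7.121e+19 · (2/5.168e+08 − 1/2.82815e+08)) m/s ≈ 1.542e+05 m/s = 154.2 km/s.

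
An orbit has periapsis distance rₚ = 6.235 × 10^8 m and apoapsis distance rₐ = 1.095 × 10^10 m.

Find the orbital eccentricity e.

e = (rₐ − rₚ) / (rₐ + rₚ).
e = (1.095e+10 − 6.235e+08) / (1.095e+10 + 6.235e+08) = 1.03265e+10 / 1.15735e+10 ≈ 0.8923.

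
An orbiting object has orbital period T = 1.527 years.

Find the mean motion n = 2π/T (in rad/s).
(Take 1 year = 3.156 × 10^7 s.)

Convert to SI: T = 1.527 years = 4.81921e+07 s.
n = 2π / T.
n = 2π / 4.81921e+07 s ≈ 1.304e-07 rad/s.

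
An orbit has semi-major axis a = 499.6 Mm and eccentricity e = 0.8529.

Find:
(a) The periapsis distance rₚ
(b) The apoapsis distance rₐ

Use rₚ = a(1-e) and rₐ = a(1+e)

Convert to SI: a = 499.6 Mm = 4.996e+08 m.
(a) rₚ = a(1 − e) = 4.996e+08 · (1 − 0.8529) = 4.996e+08 · 0.1471 ≈ 7.349e+07 m = 73.49 Mm.
(b) rₐ = a(1 + e) = 4.996e+08 · (1 + 0.8529) = 4.996e+08 · 1.8529 ≈ 9.257e+08 m = 925.7 Mm.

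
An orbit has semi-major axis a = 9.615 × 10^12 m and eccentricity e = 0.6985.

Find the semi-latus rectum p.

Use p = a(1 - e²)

p = a (1 − e²).
p = 9.615e+12 · (1 − (0.6985)²) = 9.615e+12 · 0.512098 ≈ 4.924e+12 m = 4.924 × 10^12 m.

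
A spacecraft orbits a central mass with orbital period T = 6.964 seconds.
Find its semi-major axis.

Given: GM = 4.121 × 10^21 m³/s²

Invert Kepler's third law: a = (GM · T² / (4π²))^(1/3).
Substituting T = 6.964 s and GM = 4.121e+21 m³/s²:
a = (4.121e+21 · (6.964)² / (4π²))^(1/3) m
a ≈ 1.717e+07 m = 1.717 × 10^7 m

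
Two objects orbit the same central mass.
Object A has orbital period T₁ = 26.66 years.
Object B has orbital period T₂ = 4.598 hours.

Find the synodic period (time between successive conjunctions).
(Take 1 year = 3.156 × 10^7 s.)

Convert to SI: T₁ = 26.66 years = 8.4139e+08 s; T₂ = 4.598 hours = 16552.8 s.
T_syn = |T₁ · T₂ / (T₁ − T₂)|.
T_syn = |8.4139e+08 · 16552.8 / (8.4139e+08 − 16552.8)| s ≈ 1.655e+04 s = 4.598 hours.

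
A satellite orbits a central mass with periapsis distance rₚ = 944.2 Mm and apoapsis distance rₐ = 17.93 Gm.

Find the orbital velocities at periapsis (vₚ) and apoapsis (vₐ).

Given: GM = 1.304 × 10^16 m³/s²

Convert to SI: rₚ = 944.2 Mm = 9.442e+08 m; rₐ = 17.93 Gm = 1.793e+10 m.
Use the vis-viva equation v² = GM(2/r − 1/a) with a = (rₚ + rₐ)/2 = (9.442e+08 + 1.793e+10)/2 = 9.4371e+09 m.
vₚ = √(GM · (2/rₚ − 1/a)) = √(1.304e+16 · (2/9.442e+08 − 1/9.4371e+09)) m/s ≈ 5122 m/s = 5.122 km/s.
vₐ = √(GM · (2/rₐ − 1/a)) = √(1.304e+16 · (2/1.793e+10 − 1/9.4371e+09)) m/s ≈ 269.7 m/s = 269.7 m/s.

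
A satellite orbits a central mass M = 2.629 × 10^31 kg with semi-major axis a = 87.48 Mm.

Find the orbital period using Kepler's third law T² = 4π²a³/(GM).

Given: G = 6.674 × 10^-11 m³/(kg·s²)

Convert to SI: a = 87.48 Mm = 8.748e+07 m.
GM = G · M = 6.674e-11 · 2.629e+31 = 1.75459e+21 m³/s².
Kepler's third law: T = 2π √(a³ / GM).
Substituting a = 8.748e+07 m and GM = 1.75459e+21 m³/s²:
T = 2π √((8.748e+07)³ / 1.75459e+21) s
T ≈ 122.7 s = 2.046 minutes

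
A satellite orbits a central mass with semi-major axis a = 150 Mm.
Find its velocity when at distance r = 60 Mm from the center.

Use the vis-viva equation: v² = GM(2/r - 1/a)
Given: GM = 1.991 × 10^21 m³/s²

Convert to SI: a = 150 Mm = 1.5e+08 m; r = 60 Mm = 6e+07 m.
Vis-viva: v = √(GM · (2/r − 1/a)).
2/r − 1/a = 2/6e+07 − 1/1.5e+08 = 2.66667e-08 m⁻¹.
v = √(1.991e+21 · 2.66667e-08) m/s ≈ 7.287e+06 m/s = 7287 km/s.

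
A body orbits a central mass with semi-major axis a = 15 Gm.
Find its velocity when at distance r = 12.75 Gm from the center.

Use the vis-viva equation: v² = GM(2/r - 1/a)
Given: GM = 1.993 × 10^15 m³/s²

Convert to SI: a = 15 Gm = 1.5e+10 m; r = 12.75 Gm = 1.275e+10 m.
Vis-viva: v = √(GM · (2/r − 1/a)).
2/r − 1/a = 2/1.275e+10 − 1/1.5e+10 = 9.01961e-11 m⁻¹.
v = √(1.993e+15 · 9.01961e-11) m/s ≈ 424 m/s = 424 m/s.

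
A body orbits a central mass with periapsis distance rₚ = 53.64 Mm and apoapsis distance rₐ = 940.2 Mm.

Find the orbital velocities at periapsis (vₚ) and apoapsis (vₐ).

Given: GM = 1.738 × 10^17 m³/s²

Convert to SI: rₚ = 53.64 Mm = 5.364e+07 m; rₐ = 940.2 Mm = 9.402e+08 m.
Use the vis-viva equation v² = GM(2/r − 1/a) with a = (rₚ + rₐ)/2 = (5.364e+07 + 9.402e+08)/2 = 4.9692e+08 m.
vₚ = √(GM · (2/rₚ − 1/a)) = √(1.738e+17 · (2/5.364e+07 − 1/4.9692e+08)) m/s ≈ 7.83e+04 m/s = 78.3 km/s.
vₐ = √(GM · (2/rₐ − 1/a)) = √(1.738e+17 · (2/9.402e+08 − 1/4.9692e+08)) m/s ≈ 4467 m/s = 4.467 km/s.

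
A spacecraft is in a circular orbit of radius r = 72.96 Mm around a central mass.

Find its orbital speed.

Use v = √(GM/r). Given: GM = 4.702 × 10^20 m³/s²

Convert to SI: r = 72.96 Mm = 7.296e+07 m.
For a circular orbit, gravity supplies the centripetal force, so v = √(GM / r).
v = √(4.702e+20 / 7.296e+07) m/s ≈ 2.539e+06 m/s = 2539 km/s.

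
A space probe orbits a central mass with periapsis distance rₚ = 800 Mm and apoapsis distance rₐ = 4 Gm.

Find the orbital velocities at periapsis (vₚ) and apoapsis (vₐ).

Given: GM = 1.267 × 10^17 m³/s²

Convert to SI: rₚ = 800 Mm = 8e+08 m; rₐ = 4 Gm = 4e+09 m.
Use the vis-viva equation v² = GM(2/r − 1/a) with a = (rₚ + rₐ)/2 = (8e+08 + 4e+09)/2 = 2.4e+09 m.
vₚ = √(GM · (2/rₚ − 1/a)) = √(1.267e+17 · (2/8e+08 − 1/2.4e+09)) m/s ≈ 1.625e+04 m/s = 16.25 km/s.
vₐ = √(GM · (2/rₐ − 1/a)) = √(1.267e+17 · (2/4e+09 − 1/2.4e+09)) m/s ≈ 3249 m/s = 3.249 km/s.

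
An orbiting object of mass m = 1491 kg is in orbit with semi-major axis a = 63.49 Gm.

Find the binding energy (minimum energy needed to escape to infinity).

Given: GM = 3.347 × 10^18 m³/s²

Convert to SI: a = 63.49 Gm = 6.349e+10 m.
Total orbital energy is E = −GMm/(2a); binding energy is E_bind = −E = GMm/(2a).
E_bind = 3.347e+18 · 1491 / (2 · 6.349e+10) J ≈ 3.93e+10 J = 39.3 GJ.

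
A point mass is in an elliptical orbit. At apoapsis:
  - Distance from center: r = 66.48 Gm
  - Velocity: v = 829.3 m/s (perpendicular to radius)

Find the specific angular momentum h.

Convert to SI: r = 66.48 Gm = 6.648e+10 m.
With v perpendicular to r, h = r · v.
h = 6.648e+10 · 829.3 m²/s ≈ 5.513e+13 m²/s.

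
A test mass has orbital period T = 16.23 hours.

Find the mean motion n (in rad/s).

Convert to SI: T = 16.23 hours = 58428 s.
n = 2π / T.
n = 2π / 58428 s ≈ 0.0001075 rad/s.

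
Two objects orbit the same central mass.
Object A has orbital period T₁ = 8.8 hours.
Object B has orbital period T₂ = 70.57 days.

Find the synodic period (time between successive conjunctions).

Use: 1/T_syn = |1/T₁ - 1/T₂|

Convert to SI: T₁ = 8.8 hours = 31680 s; T₂ = 70.57 days = 6.09725e+06 s.
T_syn = |T₁ · T₂ / (T₁ − T₂)|.
T_syn = |31680 · 6.09725e+06 / (31680 − 6.09725e+06)| s ≈ 3.185e+04 s = 8.846 hours.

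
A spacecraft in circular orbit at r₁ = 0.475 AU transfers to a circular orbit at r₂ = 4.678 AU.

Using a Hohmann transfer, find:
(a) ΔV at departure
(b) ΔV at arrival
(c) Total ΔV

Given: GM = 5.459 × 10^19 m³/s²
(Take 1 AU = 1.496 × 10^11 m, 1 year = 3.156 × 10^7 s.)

Convert to SI: r₁ = 0.475 AU = 7.106e+10 m; r₂ = 4.678 AU = 6.99829e+11 m.
Transfer semi-major axis: a_t = (r₁ + r₂)/2 = (7.106e+10 + 6.99829e+11)/2 = 3.85444e+11 m.
Circular speeds: v₁ = √(GM/r₁) = 27716.9 m/s, v₂ = √(GM/r₂) = 8832.03 m/s.
Transfer speeds (vis-viva v² = GM(2/r − 1/a_t)): v₁ᵗ = 37347.3 m/s, v₂ᵗ = 3792.21 m/s.
(a) ΔV₁ = |v₁ᵗ − v₁| ≈ 9630 m/s = 2.032 AU/year.
(b) ΔV₂ = |v₂ − v₂ᵗ| ≈ 5040 m/s = 1.063 AU/year.
(c) ΔV_total = ΔV₁ + ΔV₂ ≈ 1.467e+04 m/s = 3.095 AU/year.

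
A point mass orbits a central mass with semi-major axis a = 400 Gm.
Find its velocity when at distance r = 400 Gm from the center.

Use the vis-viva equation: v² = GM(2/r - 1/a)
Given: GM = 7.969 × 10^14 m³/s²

Convert to SI: a = 400 Gm = 4e+11 m; r = 400 Gm = 4e+11 m.
Vis-viva: v = √(GM · (2/r − 1/a)).
2/r − 1/a = 2/4e+11 − 1/4e+11 = 2.5e-12 m⁻¹.
v = √(7.969e+14 · 2.5e-12) m/s ≈ 44.63 m/s = 44.63 m/s.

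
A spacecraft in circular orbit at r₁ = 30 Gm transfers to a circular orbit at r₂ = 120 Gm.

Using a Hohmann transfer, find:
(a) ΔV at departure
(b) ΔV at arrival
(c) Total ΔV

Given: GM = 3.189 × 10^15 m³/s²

Convert to SI: r₁ = 30 Gm = 3e+10 m; r₂ = 120 Gm = 1.2e+11 m.
Transfer semi-major axis: a_t = (r₁ + r₂)/2 = (3e+10 + 1.2e+11)/2 = 7.5e+10 m.
Circular speeds: v₁ = √(GM/r₁) = 326.037 m/s, v₂ = √(GM/r₂) = 163.018 m/s.
Transfer speeds (vis-viva v² = GM(2/r − 1/a_t)): v₁ᵗ = 412.408 m/s, v₂ᵗ = 103.102 m/s.
(a) ΔV₁ = |v₁ᵗ − v₁| ≈ 86.37 m/s = 86.37 m/s.
(b) ΔV₂ = |v₂ − v₂ᵗ| ≈ 59.92 m/s = 59.92 m/s.
(c) ΔV_total = ΔV₁ + ΔV₂ ≈ 146.3 m/s = 146.3 m/s.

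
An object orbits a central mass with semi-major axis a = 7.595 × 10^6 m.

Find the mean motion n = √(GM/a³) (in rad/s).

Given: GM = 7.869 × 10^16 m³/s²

n = √(GM / a³).
n = √(7.869e+16 / (7.595e+06)³) rad/s ≈ 0.0134 rad/s.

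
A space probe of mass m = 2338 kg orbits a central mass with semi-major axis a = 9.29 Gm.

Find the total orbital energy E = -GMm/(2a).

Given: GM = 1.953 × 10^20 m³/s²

Convert to SI: a = 9.29 Gm = 9.29e+09 m.
E = −GMm / (2a).
E = −1.953e+20 · 2338 / (2 · 9.29e+09) J ≈ -2.458e+13 J = -24.58 TJ.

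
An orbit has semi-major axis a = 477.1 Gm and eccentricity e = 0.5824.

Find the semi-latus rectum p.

Convert to SI: a = 477.1 Gm = 4.771e+11 m.
p = a (1 − e²).
p = 4.771e+11 · (1 − (0.5824)²) = 4.771e+11 · 0.66081 ≈ 3.153e+11 m = 315.3 Gm.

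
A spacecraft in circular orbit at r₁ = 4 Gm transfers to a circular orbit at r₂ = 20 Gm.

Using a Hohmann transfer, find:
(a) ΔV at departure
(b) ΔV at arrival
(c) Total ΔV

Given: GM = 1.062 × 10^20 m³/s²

Convert to SI: r₁ = 4 Gm = 4e+09 m; r₂ = 20 Gm = 2e+10 m.
Transfer semi-major axis: a_t = (r₁ + r₂)/2 = (4e+09 + 2e+10)/2 = 1.2e+10 m.
Circular speeds: v₁ = √(GM/r₁) = 162942 m/s, v₂ = √(GM/r₂) = 72869.7 m/s.
Transfer speeds (vis-viva v² = GM(2/r − 1/a_t)): v₁ᵗ = 210357 m/s, v₂ᵗ = 42071.4 m/s.
(a) ΔV₁ = |v₁ᵗ − v₁| ≈ 4.742e+04 m/s = 47.42 km/s.
(b) ΔV₂ = |v₂ − v₂ᵗ| ≈ 3.08e+04 m/s = 30.8 km/s.
(c) ΔV_total = ΔV₁ + ΔV₂ ≈ 7.821e+04 m/s = 78.21 km/s.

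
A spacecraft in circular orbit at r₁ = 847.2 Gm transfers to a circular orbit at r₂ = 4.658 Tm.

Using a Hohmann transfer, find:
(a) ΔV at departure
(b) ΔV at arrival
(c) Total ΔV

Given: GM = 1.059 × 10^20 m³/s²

Convert to SI: r₁ = 847.2 Gm = 8.472e+11 m; r₂ = 4.658 Tm = 4.658e+12 m.
Transfer semi-major axis: a_t = (r₁ + r₂)/2 = (8.472e+11 + 4.658e+12)/2 = 2.7526e+12 m.
Circular speeds: v₁ = √(GM/r₁) = 11180.3 m/s, v₂ = √(GM/r₂) = 4768.13 m/s.
Transfer speeds (vis-viva v² = GM(2/r − 1/a_t)): v₁ᵗ = 14544 m/s, v₂ᵗ = 2645.27 m/s.
(a) ΔV₁ = |v₁ᵗ − v₁| ≈ 3364 m/s = 3.364 km/s.
(b) ΔV₂ = |v₂ − v₂ᵗ| ≈ 2123 m/s = 2.123 km/s.
(c) ΔV_total = ΔV₁ + ΔV₂ ≈ 5487 m/s = 5.487 km/s.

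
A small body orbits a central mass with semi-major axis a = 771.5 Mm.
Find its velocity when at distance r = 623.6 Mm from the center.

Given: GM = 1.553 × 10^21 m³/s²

Convert to SI: a = 771.5 Mm = 7.715e+08 m; r = 623.6 Mm = 6.236e+08 m.
Vis-viva: v = √(GM · (2/r − 1/a)).
2/r − 1/a = 2/6.236e+08 − 1/7.715e+08 = 1.91101e-09 m⁻¹.
v = √(1.553e+21 · 1.91101e-09) m/s ≈ 1.723e+06 m/s = 1723 km/s.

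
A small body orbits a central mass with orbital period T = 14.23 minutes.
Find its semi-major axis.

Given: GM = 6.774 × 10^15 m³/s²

Convert to SI: T = 14.23 minutes = 853.8 s.
Invert Kepler's third law: a = (GM · T² / (4π²))^(1/3).
Substituting T = 853.8 s and GM = 6.774e+15 m³/s²:
a = (6.774e+15 · (853.8)² / (4π²))^(1/3) m
a ≈ 5.001e+06 m = 5.001 Mm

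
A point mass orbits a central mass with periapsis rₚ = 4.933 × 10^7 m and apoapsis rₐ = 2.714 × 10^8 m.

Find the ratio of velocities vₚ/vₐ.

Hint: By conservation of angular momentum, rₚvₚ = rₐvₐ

Conservation of angular momentum gives rₚvₚ = rₐvₐ, so vₚ/vₐ = rₐ/rₚ.
vₚ/vₐ = 2.714e+08 / 4.933e+07 ≈ 5.502.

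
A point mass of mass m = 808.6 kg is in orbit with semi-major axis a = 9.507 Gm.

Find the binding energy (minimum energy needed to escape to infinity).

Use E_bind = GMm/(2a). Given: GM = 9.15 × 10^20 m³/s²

Convert to SI: a = 9.507 Gm = 9.507e+09 m.
Total orbital energy is E = −GMm/(2a); binding energy is E_bind = −E = GMm/(2a).
E_bind = 9.15e+20 · 808.6 / (2 · 9.507e+09) J ≈ 3.891e+13 J = 38.91 TJ.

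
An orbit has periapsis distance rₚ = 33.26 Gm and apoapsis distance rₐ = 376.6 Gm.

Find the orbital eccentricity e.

Convert to SI: rₚ = 33.26 Gm = 3.326e+10 m; rₐ = 376.6 Gm = 3.766e+11 m.
e = (rₐ − rₚ) / (rₐ + rₚ).
e = (3.766e+11 − 3.326e+10) / (3.766e+11 + 3.326e+10) = 3.4334e+11 / 4.0986e+11 ≈ 0.8377.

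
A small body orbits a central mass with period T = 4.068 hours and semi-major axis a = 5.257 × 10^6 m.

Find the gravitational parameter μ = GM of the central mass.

Convert to SI: T = 4.068 hours = 14644.8 s.
GM = 4π² · a³ / T².
GM = 4π² · (5.257e+06)³ / (14644.8)² m³/s² ≈ 2.674e+13 m³/s² = 2.674 × 10^13 m³/s².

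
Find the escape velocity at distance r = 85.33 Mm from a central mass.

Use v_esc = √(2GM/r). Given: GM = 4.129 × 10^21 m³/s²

Convert to SI: r = 85.33 Mm = 8.533e+07 m.
Escape velocity comes from setting total energy to zero: ½v² − GM/r = 0 ⇒ v_esc = √(2GM / r).
v_esc = √(2 · 4.129e+21 / 8.533e+07) m/s ≈ 9.838e+06 m/s = 9838 km/s.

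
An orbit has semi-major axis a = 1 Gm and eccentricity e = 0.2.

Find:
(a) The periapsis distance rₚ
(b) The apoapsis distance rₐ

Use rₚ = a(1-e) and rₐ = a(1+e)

Convert to SI: a = 1 Gm = 1e+09 m.
(a) rₚ = a(1 − e) = 1e+09 · (1 − 0.2) = 1e+09 · 0.8 ≈ 8e+08 m = 800 Mm.
(b) rₐ = a(1 + e) = 1e+09 · (1 + 0.2) = 1e+09 · 1.2 ≈ 1.2e+09 m = 1.2 Gm.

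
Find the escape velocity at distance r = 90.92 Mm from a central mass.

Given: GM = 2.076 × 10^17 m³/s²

Convert to SI: r = 90.92 Mm = 9.092e+07 m.
Escape velocity comes from setting total energy to zero: ½v² − GM/r = 0 ⇒ v_esc = √(2GM / r).
v_esc = √(2 · 2.076e+17 / 9.092e+07) m/s ≈ 6.758e+04 m/s = 67.58 km/s.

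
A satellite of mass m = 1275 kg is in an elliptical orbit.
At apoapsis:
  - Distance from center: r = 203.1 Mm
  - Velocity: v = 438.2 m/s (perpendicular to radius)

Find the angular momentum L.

Convert to SI: r = 203.1 Mm = 2.031e+08 m.
Since v is perpendicular to r, L = m · v · r.
L = 1275 · 438.2 · 2.031e+08 kg·m²/s ≈ 1.135e+14 kg·m²/s.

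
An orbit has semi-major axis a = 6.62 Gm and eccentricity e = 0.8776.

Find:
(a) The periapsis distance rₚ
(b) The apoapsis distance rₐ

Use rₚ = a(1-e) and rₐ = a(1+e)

Convert to SI: a = 6.62 Gm = 6.62e+09 m.
(a) rₚ = a(1 − e) = 6.62e+09 · (1 − 0.8776) = 6.62e+09 · 0.1224 ≈ 8.103e+08 m = 810.3 Mm.
(b) rₐ = a(1 + e) = 6.62e+09 · (1 + 0.8776) = 6.62e+09 · 1.8776 ≈ 1.243e+10 m = 12.43 Gm.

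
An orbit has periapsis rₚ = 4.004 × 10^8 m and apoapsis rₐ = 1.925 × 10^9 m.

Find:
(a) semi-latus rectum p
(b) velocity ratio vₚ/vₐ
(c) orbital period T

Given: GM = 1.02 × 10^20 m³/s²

(a) From a = (rₚ + rₐ)/2 = 1.1627e+09 m and e = (rₐ − rₚ)/(rₐ + rₚ) = 0.655629, p = a(1 − e²) = 1.1627e+09 · (1 − (0.655629)²) ≈ 6.629e+08 m
(b) Conservation of angular momentum (rₚvₚ = rₐvₐ) gives vₚ/vₐ = rₐ/rₚ = 1.925e+09/4.004e+08 ≈ 4.808
(c) With a = (rₚ + rₐ)/2 = 1.1627e+09 m, T = 2π √(a³/GM) = 2π √((1.1627e+09)³/1.02e+20) s ≈ 2.467e+04 s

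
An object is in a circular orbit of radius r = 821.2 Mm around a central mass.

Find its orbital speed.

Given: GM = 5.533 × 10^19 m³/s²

Convert to SI: r = 821.2 Mm = 8.212e+08 m.
For a circular orbit, gravity supplies the centripetal force, so v = √(GM / r).
v = √(5.533e+19 / 8.212e+08) m/s ≈ 2.596e+05 m/s = 259.6 km/s.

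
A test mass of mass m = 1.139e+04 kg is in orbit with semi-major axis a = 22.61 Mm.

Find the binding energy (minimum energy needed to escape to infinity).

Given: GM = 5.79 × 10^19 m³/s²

Convert to SI: a = 22.61 Mm = 2.261e+07 m.
Total orbital energy is E = −GMm/(2a); binding energy is E_bind = −E = GMm/(2a).
E_bind = 5.79e+19 · 1.139e+04 / (2 · 2.261e+07) J ≈ 1.458e+16 J = 14.58 PJ.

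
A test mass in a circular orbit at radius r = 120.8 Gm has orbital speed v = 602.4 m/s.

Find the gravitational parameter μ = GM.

Convert to SI: r = 120.8 Gm = 1.208e+11 m.
For a circular orbit v² = GM/r, so GM = v² · r.
GM = (602.4)² · 1.208e+11 m³/s² ≈ 4.384e+16 m³/s² = 4.384 × 10^16 m³/s².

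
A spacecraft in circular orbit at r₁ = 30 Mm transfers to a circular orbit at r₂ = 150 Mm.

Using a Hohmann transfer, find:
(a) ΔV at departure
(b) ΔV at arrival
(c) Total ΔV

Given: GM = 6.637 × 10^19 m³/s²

Convert to SI: r₁ = 30 Mm = 3e+07 m; r₂ = 150 Mm = 1.5e+08 m.
Transfer semi-major axis: a_t = (r₁ + r₂)/2 = (3e+07 + 1.5e+08)/2 = 9e+07 m.
Circular speeds: v₁ = √(GM/r₁) = 1.48739e+06 m/s, v₂ = √(GM/r₂) = 665182 m/s.
Transfer speeds (vis-viva v² = GM(2/r − 1/a_t)): v₁ᵗ = 1.92021e+06 m/s, v₂ᵗ = 384043 m/s.
(a) ΔV₁ = |v₁ᵗ − v₁| ≈ 4.328e+05 m/s = 432.8 km/s.
(b) ΔV₂ = |v₂ − v₂ᵗ| ≈ 2.811e+05 m/s = 281.1 km/s.
(c) ΔV_total = ΔV₁ + ΔV₂ ≈ 7.14e+05 m/s = 714 km/s.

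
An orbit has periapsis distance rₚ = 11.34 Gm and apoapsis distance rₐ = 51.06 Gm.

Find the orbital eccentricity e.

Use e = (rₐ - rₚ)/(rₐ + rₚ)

Convert to SI: rₚ = 11.34 Gm = 1.134e+10 m; rₐ = 51.06 Gm = 5.106e+10 m.
e = (rₐ − rₚ) / (rₐ + rₚ).
e = (5.106e+10 − 1.134e+10) / (5.106e+10 + 1.134e+10) = 3.972e+10 / 6.24e+10 ≈ 0.6365.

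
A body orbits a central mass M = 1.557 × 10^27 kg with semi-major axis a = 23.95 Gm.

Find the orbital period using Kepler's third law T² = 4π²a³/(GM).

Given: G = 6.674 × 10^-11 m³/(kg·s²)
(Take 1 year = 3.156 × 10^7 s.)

Convert to SI: a = 23.95 Gm = 2.395e+10 m.
GM = G · M = 6.674e-11 · 1.557e+27 = 1.03914e+17 m³/s².
Kepler's third law: T = 2π √(a³ / GM).
Substituting a = 2.395e+10 m and GM = 1.03914e+17 m³/s²:
T = 2π √((2.395e+10)³ / 1.03914e+17) s
T ≈ 7.224e+07 s = 2.289 years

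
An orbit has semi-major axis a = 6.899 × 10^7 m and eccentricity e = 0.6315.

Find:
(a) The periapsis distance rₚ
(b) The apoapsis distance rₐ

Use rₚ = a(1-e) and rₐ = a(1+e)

(a) rₚ = a(1 − e) = 6.899e+07 · (1 − 0.6315) = 6.899e+07 · 0.3685 ≈ 2.542e+07 m = 2.542 × 10^7 m.
(b) rₐ = a(1 + e) = 6.899e+07 · (1 + 0.6315) = 6.899e+07 · 1.6315 ≈ 1.126e+08 m = 1.126 × 10^8 m.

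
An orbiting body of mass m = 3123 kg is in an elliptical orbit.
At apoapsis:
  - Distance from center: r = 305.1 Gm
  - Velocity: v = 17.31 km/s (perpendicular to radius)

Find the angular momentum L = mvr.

Convert to SI: r = 305.1 Gm = 3.051e+11 m; v = 17.31 km/s = 17310 m/s.
Since v is perpendicular to r, L = m · v · r.
L = 3123 · 17310 · 3.051e+11 kg·m²/s ≈ 1.649e+19 kg·m²/s.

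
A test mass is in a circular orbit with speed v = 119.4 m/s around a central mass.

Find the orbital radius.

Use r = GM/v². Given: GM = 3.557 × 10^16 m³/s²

For a circular orbit, v² = GM / r, so r = GM / v².
r = 3.557e+16 / (119.4)² m ≈ 2.495e+12 m = 2.495 × 10^12 m.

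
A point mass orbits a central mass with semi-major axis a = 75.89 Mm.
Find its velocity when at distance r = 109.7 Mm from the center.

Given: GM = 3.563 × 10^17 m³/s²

Convert to SI: a = 75.89 Mm = 7.589e+07 m; r = 109.7 Mm = 1.097e+08 m.
Vis-viva: v = √(GM · (2/r − 1/a)).
2/r − 1/a = 2/1.097e+08 − 1/7.589e+07 = 5.05457e-09 m⁻¹.
v = √(3.563e+17 · 5.05457e-09) m/s ≈ 4.244e+04 m/s = 42.44 km/s.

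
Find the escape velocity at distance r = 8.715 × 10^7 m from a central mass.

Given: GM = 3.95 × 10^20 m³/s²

Escape velocity comes from setting total energy to zero: ½v² − GM/r = 0 ⇒ v_esc = √(2GM / r).
v_esc = √(2 · 3.95e+20 / 8.715e+07) m/s ≈ 3.011e+06 m/s = 3011 km/s.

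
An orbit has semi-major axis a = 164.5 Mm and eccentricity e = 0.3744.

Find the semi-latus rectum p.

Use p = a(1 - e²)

Convert to SI: a = 164.5 Mm = 1.645e+08 m.
p = a (1 − e²).
p = 1.645e+08 · (1 − (0.3744)²) = 1.645e+08 · 0.859825 ≈ 1.414e+08 m = 141.4 Mm.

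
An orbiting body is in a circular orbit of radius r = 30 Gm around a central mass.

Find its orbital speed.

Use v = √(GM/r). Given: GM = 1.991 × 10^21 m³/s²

Convert to SI: r = 30 Gm = 3e+10 m.
For a circular orbit, gravity supplies the centripetal force, so v = √(GM / r).
v = √(1.991e+21 / 3e+10) m/s ≈ 2.576e+05 m/s = 257.6 km/s.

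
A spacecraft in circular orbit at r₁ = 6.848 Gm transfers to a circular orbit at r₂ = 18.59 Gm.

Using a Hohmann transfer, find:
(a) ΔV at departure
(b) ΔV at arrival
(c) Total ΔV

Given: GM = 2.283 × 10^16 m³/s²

Convert to SI: r₁ = 6.848 Gm = 6.848e+09 m; r₂ = 18.59 Gm = 1.859e+10 m.
Transfer semi-major axis: a_t = (r₁ + r₂)/2 = (6.848e+09 + 1.859e+10)/2 = 1.2719e+10 m.
Circular speeds: v₁ = √(GM/r₁) = 1825.88 m/s, v₂ = √(GM/r₂) = 1108.19 m/s.
Transfer speeds (vis-viva v² = GM(2/r − 1/a_t)): v₁ᵗ = 2207.42 m/s, v₂ᵗ = 813.146 m/s.
(a) ΔV₁ = |v₁ᵗ − v₁| ≈ 381.5 m/s = 381.5 m/s.
(b) ΔV₂ = |v₂ − v₂ᵗ| ≈ 295 m/s = 295 m/s.
(c) ΔV_total = ΔV₁ + ΔV₂ ≈ 676.6 m/s = 676.6 m/s.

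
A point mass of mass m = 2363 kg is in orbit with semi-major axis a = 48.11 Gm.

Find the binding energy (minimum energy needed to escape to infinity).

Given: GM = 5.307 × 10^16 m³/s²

Convert to SI: a = 48.11 Gm = 4.811e+10 m.
Total orbital energy is E = −GMm/(2a); binding energy is E_bind = −E = GMm/(2a).
E_bind = 5.307e+16 · 2363 / (2 · 4.811e+10) J ≈ 1.303e+09 J = 1.303 GJ.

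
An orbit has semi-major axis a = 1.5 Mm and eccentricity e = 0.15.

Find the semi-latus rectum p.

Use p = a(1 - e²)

Convert to SI: a = 1.5 Mm = 1.5e+06 m.
p = a (1 − e²).
p = 1.5e+06 · (1 − (0.15)²) = 1.5e+06 · 0.9775 ≈ 1.466e+06 m = 1.466 Mm.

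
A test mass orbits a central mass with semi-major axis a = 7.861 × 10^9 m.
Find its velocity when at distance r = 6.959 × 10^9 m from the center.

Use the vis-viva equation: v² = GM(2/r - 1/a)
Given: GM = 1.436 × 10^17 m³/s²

Vis-viva: v = √(GM · (2/r − 1/a)).
2/r − 1/a = 2/6.959e+09 − 1/7.861e+09 = 1.60187e-10 m⁻¹.
v = √(1.436e+17 · 1.60187e-10) m/s ≈ 4796 m/s = 4.796 km/s.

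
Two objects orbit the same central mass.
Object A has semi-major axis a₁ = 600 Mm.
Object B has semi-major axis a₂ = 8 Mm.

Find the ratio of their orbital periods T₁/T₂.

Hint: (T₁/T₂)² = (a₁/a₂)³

Convert to SI: a₁ = 600 Mm = 6e+08 m; a₂ = 8 Mm = 8e+06 m.
From Kepler's third law, (T₁/T₂)² = (a₁/a₂)³, so T₁/T₂ = (a₁/a₂)^(3/2).
a₁/a₂ = 6e+08 / 8e+06 = 75.
T₁/T₂ = (75)^(3/2) ≈ 649.5.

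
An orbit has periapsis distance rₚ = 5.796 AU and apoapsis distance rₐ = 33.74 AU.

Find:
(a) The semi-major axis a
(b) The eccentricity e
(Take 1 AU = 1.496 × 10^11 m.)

Convert to SI: rₚ = 5.796 AU = 8.67082e+11 m; rₐ = 33.74 AU = 5.0475e+12 m.
(a) a = (rₚ + rₐ) / 2 = (8.67082e+11 + 5.0475e+12) / 2 ≈ 2.957e+12 m = 19.77 AU.
(b) e = (rₐ − rₚ) / (rₐ + rₚ) = (5.0475e+12 − 8.67082e+11) / (5.0475e+12 + 8.67082e+11) ≈ 0.7068.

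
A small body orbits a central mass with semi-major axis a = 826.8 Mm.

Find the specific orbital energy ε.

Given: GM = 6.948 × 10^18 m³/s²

Convert to SI: a = 826.8 Mm = 8.268e+08 m.
ε = −GM / (2a).
ε = −6.948e+18 / (2 · 8.268e+08) J/kg ≈ -4.202e+09 J/kg = -4.202 GJ/kg.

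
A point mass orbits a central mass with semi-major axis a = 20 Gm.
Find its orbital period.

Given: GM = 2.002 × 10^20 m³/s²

Convert to SI: a = 20 Gm = 2e+10 m.
Kepler's third law: T = 2π √(a³ / GM).
Substituting a = 2e+10 m and GM = 2.002e+20 m³/s²:
T = 2π √((2e+10)³ / 2.002e+20) s
T ≈ 1.256e+06 s = 14.54 days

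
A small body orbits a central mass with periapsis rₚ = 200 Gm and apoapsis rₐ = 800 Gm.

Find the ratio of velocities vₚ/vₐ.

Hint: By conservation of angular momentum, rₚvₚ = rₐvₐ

Convert to SI: rₚ = 200 Gm = 2e+11 m; rₐ = 800 Gm = 8e+11 m.
Conservation of angular momentum gives rₚvₚ = rₐvₐ, so vₚ/vₐ = rₐ/rₚ.
vₚ/vₐ = 8e+11 / 2e+11 ≈ 4.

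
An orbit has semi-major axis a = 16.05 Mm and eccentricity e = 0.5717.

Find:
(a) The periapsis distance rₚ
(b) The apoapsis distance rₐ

Convert to SI: a = 16.05 Mm = 1.605e+07 m.
(a) rₚ = a(1 − e) = 1.605e+07 · (1 − 0.5717) = 1.605e+07 · 0.4283 ≈ 6.874e+06 m = 6.874 Mm.
(b) rₐ = a(1 + e) = 1.605e+07 · (1 + 0.5717) = 1.605e+07 · 1.5717 ≈ 2.523e+07 m = 25.23 Mm.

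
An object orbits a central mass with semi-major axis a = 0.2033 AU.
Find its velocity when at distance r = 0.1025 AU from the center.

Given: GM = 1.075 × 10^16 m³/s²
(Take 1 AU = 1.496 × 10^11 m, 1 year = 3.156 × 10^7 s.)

Convert to SI: a = 0.2033 AU = 3.04137e+10 m; r = 0.1025 AU = 1.5334e+10 m.
Vis-viva: v = √(GM · (2/r − 1/a)).
2/r − 1/a = 2/1.5334e+10 − 1/3.04137e+10 = 9.75492e-11 m⁻¹.
v = √(1.075e+16 · 9.75492e-11) m/s ≈ 1024 m/s = 0.216 AU/year.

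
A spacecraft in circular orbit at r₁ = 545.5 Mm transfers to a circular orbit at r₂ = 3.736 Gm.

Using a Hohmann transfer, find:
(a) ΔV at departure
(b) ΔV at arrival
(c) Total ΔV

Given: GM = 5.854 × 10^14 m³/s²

Convert to SI: r₁ = 545.5 Mm = 5.455e+08 m; r₂ = 3.736 Gm = 3.736e+09 m.
Transfer semi-major axis: a_t = (r₁ + r₂)/2 = (5.455e+08 + 3.736e+09)/2 = 2.14075e+09 m.
Circular speeds: v₁ = √(GM/r₁) = 1035.93 m/s, v₂ = √(GM/r₂) = 395.843 m/s.
Transfer speeds (vis-viva v² = GM(2/r − 1/a_t)): v₁ᵗ = 1368.51 m/s, v₂ᵗ = 199.819 m/s.
(a) ΔV₁ = |v₁ᵗ − v₁| ≈ 332.6 m/s = 332.6 m/s.
(b) ΔV₂ = |v₂ − v₂ᵗ| ≈ 196 m/s = 196 m/s.
(c) ΔV_total = ΔV₁ + ΔV₂ ≈ 528.6 m/s = 528.6 m/s.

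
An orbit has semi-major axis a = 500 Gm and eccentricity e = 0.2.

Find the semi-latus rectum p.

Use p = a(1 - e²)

Convert to SI: a = 500 Gm = 5e+11 m.
p = a (1 − e²).
p = 5e+11 · (1 − (0.2)²) = 5e+11 · 0.96 ≈ 4.8e+11 m = 480 Gm.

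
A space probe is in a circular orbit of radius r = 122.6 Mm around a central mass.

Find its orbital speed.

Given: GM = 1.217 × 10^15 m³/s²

Convert to SI: r = 122.6 Mm = 1.226e+08 m.
For a circular orbit, gravity supplies the centripetal force, so v = √(GM / r).
v = √(1.217e+15 / 1.226e+08) m/s ≈ 3151 m/s = 3.151 km/s.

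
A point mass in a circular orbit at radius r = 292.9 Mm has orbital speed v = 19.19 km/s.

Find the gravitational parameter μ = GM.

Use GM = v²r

Convert to SI: r = 292.9 Mm = 2.929e+08 m; v = 19.19 km/s = 19190 m/s.
For a circular orbit v² = GM/r, so GM = v² · r.
GM = (19190)² · 2.929e+08 m³/s² ≈ 1.079e+17 m³/s² = 1.079 × 10^17 m³/s².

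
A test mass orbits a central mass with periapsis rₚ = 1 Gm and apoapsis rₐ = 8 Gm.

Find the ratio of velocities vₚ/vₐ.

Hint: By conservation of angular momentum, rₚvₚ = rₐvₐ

Convert to SI: rₚ = 1 Gm = 1e+09 m; rₐ = 8 Gm = 8e+09 m.
Conservation of angular momentum gives rₚvₚ = rₐvₐ, so vₚ/vₐ = rₐ/rₚ.
vₚ/vₐ = 8e+09 / 1e+09 ≈ 8.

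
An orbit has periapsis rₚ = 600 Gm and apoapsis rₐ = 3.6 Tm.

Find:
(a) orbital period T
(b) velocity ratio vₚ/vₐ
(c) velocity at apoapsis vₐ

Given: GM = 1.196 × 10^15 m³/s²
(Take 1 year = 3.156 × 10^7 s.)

Convert to SI: rₚ = 600 Gm = 6e+11 m; rₐ = 3.6 Tm = 3.6e+12 m.
(a) With a = (rₚ + rₐ)/2 = 2.1e+12 m, T = 2π √(a³/GM) = 2π √((2.1e+12)³/1.196e+15) s ≈ 5.529e+11 s
(b) Conservation of angular momentum (rₚvₚ = rₐvₐ) gives vₚ/vₐ = rₐ/rₚ = 3.6e+12/6e+11 ≈ 6
(c) With a = (rₚ + rₐ)/2 = 2.1e+12 m, vₐ = √(GM (2/rₐ − 1/a)) = √(1.196e+15 · (2/3.6e+12 − 1/2.1e+12)) m/s ≈ 9.743 m/s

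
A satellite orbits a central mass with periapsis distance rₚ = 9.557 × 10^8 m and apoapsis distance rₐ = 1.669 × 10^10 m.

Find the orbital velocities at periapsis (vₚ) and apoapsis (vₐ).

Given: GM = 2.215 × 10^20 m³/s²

Use the vis-viva equation v² = GM(2/r − 1/a) with a = (rₚ + rₐ)/2 = (9.557e+08 + 1.669e+10)/2 = 8.82285e+09 m.
vₚ = √(GM · (2/rₚ − 1/a)) = √(2.215e+20 · (2/9.557e+08 − 1/8.82285e+09)) m/s ≈ 6.621e+05 m/s = 662.1 km/s.
vₐ = √(GM · (2/rₐ − 1/a)) = √(2.215e+20 · (2/1.669e+10 − 1/8.82285e+09)) m/s ≈ 3.792e+04 m/s = 37.92 km/s.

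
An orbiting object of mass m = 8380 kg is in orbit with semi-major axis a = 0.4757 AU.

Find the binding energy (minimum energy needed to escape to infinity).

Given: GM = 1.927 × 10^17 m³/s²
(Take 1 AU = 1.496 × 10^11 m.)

Convert to SI: a = 0.4757 AU = 7.11647e+10 m.
Total orbital energy is E = −GMm/(2a); binding energy is E_bind = −E = GMm/(2a).
E_bind = 1.927e+17 · 8380 / (2 · 7.11647e+10) J ≈ 1.135e+10 J = 11.35 GJ.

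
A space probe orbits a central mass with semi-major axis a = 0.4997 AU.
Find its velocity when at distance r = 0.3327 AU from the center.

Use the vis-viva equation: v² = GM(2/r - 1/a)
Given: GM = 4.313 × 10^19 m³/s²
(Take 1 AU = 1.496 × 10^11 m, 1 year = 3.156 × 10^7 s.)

Convert to SI: a = 0.4997 AU = 7.47551e+10 m; r = 0.3327 AU = 4.97719e+10 m.
Vis-viva: v = √(GM · (2/r − 1/a)).
2/r − 1/a = 2/4.97719e+10 − 1/7.47551e+10 = 2.68063e-11 m⁻¹.
v = √(4.313e+19 · 2.68063e-11) m/s ≈ 3.4e+04 m/s = 7.173 AU/year.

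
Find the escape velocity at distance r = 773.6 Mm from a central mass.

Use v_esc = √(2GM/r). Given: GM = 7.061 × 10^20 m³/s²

Convert to SI: r = 773.6 Mm = 7.736e+08 m.
Escape velocity comes from setting total energy to zero: ½v² − GM/r = 0 ⇒ v_esc = √(2GM / r).
v_esc = √(2 · 7.061e+20 / 7.736e+08) m/s ≈ 1.351e+06 m/s = 1351 km/s.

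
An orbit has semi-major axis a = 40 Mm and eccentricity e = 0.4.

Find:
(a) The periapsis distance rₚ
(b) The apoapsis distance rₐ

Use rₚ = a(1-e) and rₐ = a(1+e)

Convert to SI: a = 40 Mm = 4e+07 m.
(a) rₚ = a(1 − e) = 4e+07 · (1 − 0.4) = 4e+07 · 0.6 ≈ 2.4e+07 m = 24 Mm.
(b) rₐ = a(1 + e) = 4e+07 · (1 + 0.4) = 4e+07 · 1.4 ≈ 5.6e+07 m = 56 Mm.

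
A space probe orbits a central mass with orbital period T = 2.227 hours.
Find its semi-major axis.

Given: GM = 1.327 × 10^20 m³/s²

Convert to SI: T = 2.227 hours = 8017.2 s.
Invert Kepler's third law: a = (GM · T² / (4π²))^(1/3).
Substituting T = 8017.2 s and GM = 1.327e+20 m³/s²:
a = (1.327e+20 · (8017.2)² / (4π²))^(1/3) m
a ≈ 6e+08 m = 600 Mm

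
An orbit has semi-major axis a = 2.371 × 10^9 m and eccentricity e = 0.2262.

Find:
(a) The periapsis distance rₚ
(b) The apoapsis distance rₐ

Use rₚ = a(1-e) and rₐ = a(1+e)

(a) rₚ = a(1 − e) = 2.371e+09 · (1 − 0.2262) = 2.371e+09 · 0.7738 ≈ 1.835e+09 m = 1.835 × 10^9 m.
(b) rₐ = a(1 + e) = 2.371e+09 · (1 + 0.2262) = 2.371e+09 · 1.2262 ≈ 2.907e+09 m = 2.907 × 10^9 m.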